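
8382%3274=1834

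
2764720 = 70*39496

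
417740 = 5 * 83548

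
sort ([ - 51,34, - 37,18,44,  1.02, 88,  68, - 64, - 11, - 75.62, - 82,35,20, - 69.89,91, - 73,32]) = [ - 82, - 75.62, - 73, - 69.89, - 64, - 51 , - 37, - 11,1.02,  18,20,32,34,35 , 44,68, 88, 91]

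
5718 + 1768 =7486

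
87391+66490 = 153881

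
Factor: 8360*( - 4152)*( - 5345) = 2^6*3^1*5^2*11^1*19^1 *173^1*1069^1 = 185528798400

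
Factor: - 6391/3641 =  -7^1 * 83^1*331^( - 1) = - 581/331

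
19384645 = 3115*6223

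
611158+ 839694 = 1450852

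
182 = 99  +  83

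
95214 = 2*47607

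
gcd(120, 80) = 40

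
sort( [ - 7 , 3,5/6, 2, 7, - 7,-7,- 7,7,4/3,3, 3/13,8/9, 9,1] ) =[ - 7, - 7, -7,-7, 3/13, 5/6 , 8/9, 1 , 4/3, 2, 3,3,  7,7, 9]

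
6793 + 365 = 7158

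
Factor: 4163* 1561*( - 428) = -2^2*7^1 * 23^1 * 107^1*181^1 * 223^1 = -2781333604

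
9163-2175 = 6988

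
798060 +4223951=5022011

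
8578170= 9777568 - 1199398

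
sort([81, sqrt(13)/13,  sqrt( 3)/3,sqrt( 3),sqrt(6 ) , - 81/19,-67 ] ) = [-67 , - 81/19, sqrt ( 13)/13, sqrt(3)/3, sqrt ( 3 ), sqrt ( 6 ) , 81 ]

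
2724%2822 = 2724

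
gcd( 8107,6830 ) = 1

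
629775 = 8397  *75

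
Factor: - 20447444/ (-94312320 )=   5111861/23578080  =  2^( - 5)*3^( - 1)*5^( -1 )*47^1*61^1*1783^1 * 49121^(- 1 )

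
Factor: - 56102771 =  - 17^1*83^1*39761^1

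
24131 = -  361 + 24492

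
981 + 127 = 1108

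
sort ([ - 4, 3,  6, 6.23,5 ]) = [ - 4,3,5, 6, 6.23]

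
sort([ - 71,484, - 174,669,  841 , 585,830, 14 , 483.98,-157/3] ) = [ - 174, - 71, - 157/3, 14,  483.98,  484, 585, 669, 830 , 841 ] 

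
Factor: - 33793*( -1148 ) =2^2*7^1*41^1*47^1*719^1  =  38794364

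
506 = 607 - 101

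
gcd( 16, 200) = 8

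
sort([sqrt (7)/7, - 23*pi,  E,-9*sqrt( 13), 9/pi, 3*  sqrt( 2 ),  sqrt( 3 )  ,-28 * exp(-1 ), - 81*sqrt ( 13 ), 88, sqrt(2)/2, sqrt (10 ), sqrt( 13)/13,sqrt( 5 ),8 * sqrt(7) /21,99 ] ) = [ - 81 *sqrt( 13), -23*pi,-9 * sqrt( 13 ), - 28*exp(-1), sqrt( 13) /13 , sqrt( 7 )/7, sqrt( 2)/2,8*sqrt( 7) /21, sqrt( 3 ),sqrt(5), E,9/pi , sqrt ( 10),3 * sqrt( 2), 88,99 ] 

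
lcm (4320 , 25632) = 384480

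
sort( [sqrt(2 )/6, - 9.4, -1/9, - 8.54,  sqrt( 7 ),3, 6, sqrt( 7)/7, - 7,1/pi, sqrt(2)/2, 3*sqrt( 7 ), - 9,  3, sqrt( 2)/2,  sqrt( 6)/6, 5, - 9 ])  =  [ - 9.4, - 9, - 9, - 8.54, - 7, - 1/9,sqrt( 2)/6, 1/pi,sqrt( 7) /7 , sqrt( 6)/6, sqrt( 2)/2, sqrt( 2) /2, sqrt( 7) , 3, 3, 5, 6, 3*sqrt ( 7)] 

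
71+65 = 136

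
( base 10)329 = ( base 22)el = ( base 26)CH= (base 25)d4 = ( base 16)149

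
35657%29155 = 6502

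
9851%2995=866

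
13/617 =13/617 = 0.02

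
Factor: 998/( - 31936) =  - 1/32=- 2^( - 5)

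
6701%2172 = 185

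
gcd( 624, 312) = 312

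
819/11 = 74+5/11 = 74.45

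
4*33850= 135400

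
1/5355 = 1/5355 =0.00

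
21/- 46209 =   -  7/15403 = -0.00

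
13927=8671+5256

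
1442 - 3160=-1718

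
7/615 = 7/615=0.01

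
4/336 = 1/84 = 0.01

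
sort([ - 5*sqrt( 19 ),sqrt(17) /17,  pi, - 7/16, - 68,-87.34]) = [-87.34, - 68, - 5*sqrt( 19),-7/16,sqrt(17 ) /17,  pi ]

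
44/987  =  44/987 = 0.04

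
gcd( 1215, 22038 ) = 3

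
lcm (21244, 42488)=42488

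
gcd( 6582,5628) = 6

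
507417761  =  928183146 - 420765385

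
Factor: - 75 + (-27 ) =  - 2^1*3^1*17^1= - 102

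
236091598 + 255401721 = 491493319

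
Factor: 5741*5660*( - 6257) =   -  2^2 * 5^1*283^1* 5741^1*  6257^1 = - 203315333420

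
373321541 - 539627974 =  - 166306433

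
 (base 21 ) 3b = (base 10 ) 74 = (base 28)2I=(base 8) 112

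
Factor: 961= 31^2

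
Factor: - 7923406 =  -2^1*1553^1*2551^1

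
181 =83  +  98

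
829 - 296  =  533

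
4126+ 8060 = 12186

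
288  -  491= - 203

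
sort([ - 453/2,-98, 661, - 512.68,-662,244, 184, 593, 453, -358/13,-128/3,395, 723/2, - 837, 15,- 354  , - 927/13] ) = [ - 837, - 662 , - 512.68, - 354, - 453/2, - 98 , - 927/13, - 128/3, - 358/13,15, 184, 244,723/2,395, 453,593 , 661 ]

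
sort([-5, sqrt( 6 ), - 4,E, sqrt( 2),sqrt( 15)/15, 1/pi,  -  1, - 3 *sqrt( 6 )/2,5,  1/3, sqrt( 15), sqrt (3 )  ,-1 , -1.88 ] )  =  [-5,-4, - 3*sqrt( 6 ) /2, - 1.88,-1, - 1, sqrt( 15)/15 , 1/pi,1/3, sqrt( 2), sqrt( 3 ),sqrt(6 ), E, sqrt( 15 ) , 5] 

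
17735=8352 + 9383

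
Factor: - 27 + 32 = 5 = 5^1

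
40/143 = 40/143 = 0.28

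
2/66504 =1/33252=0.00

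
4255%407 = 185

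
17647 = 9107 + 8540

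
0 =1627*0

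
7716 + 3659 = 11375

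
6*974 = 5844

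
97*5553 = 538641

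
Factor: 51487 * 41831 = 2153752697 = 59^1 * 709^1 *51487^1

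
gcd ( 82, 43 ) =1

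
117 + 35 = 152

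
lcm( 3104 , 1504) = 145888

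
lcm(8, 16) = 16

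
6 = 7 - 1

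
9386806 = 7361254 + 2025552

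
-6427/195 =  - 6427/195 =-32.96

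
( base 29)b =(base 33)b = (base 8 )13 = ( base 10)11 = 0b1011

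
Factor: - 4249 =-7^1*607^1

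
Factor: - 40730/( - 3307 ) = 2^1 * 5^1*3307^(- 1) *4073^1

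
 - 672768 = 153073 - 825841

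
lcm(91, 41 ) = 3731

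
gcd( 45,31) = 1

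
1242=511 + 731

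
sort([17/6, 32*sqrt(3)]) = [ 17/6, 32*sqrt (3 )]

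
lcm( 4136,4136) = 4136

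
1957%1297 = 660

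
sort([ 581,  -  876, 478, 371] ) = [ - 876,371, 478, 581] 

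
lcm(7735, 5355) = 69615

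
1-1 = 0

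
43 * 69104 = 2971472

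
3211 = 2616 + 595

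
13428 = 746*18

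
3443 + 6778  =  10221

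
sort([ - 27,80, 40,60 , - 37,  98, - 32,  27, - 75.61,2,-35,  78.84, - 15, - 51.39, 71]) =[ - 75.61,  -  51.39, - 37, - 35,  -  32, - 27, - 15,2,27 , 40, 60, 71,78.84, 80,  98]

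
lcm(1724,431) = 1724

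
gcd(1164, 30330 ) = 6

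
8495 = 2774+5721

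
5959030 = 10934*545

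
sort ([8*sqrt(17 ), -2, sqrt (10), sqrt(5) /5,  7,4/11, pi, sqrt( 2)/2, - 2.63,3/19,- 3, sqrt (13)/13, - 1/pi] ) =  [ - 3,-2.63, - 2, - 1/pi, 3/19, sqrt( 13 )/13, 4/11, sqrt(5 )/5,sqrt(2)/2, pi, sqrt( 10), 7,  8*sqrt( 17 )] 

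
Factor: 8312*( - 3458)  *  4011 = - 2^4*3^1*7^2 * 13^1*19^1*191^1*1039^1 = - 115287755856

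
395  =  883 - 488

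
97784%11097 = 9008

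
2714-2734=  - 20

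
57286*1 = 57286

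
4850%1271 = 1037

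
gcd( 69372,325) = 1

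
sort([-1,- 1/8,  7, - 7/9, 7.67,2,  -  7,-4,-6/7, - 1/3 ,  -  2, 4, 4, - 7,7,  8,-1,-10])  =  [ - 10, - 7,-7  , -4, - 2 , - 1, - 1,-6/7,-7/9, - 1/3,-1/8, 2, 4,4,7, 7,7.67,  8 ]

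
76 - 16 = 60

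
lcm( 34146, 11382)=34146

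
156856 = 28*5602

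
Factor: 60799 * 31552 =1918330048 = 2^6*17^1*29^1*163^1*373^1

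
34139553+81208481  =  115348034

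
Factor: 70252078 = 2^1 *13^1*2702003^1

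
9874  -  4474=5400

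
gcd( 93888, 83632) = 16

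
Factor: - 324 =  - 2^2*3^4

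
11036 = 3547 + 7489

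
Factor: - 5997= - 3^1*1999^1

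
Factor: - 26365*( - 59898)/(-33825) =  - 2^1 * 5^(-1 )*11^(-1)*41^(-1)*67^1*  149^1 * 5273^1  =  - 105280718/2255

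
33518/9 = 3724  +  2/9= 3724.22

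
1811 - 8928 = -7117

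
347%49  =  4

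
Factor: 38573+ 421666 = 3^1*13^1*11801^1 = 460239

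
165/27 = 6 + 1/9 = 6.11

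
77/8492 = 7/772  =  0.01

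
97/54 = 97/54 = 1.80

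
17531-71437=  - 53906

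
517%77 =55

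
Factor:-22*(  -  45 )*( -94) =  - 2^2*3^2 * 5^1*11^1*47^1 = - 93060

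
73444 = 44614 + 28830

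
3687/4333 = 3687/4333  =  0.85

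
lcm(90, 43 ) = 3870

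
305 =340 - 35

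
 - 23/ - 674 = 23/674 = 0.03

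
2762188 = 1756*1573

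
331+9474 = 9805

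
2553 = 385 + 2168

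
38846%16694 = 5458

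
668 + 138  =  806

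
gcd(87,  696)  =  87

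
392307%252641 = 139666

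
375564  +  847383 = 1222947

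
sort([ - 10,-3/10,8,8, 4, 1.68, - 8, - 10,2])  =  [-10,-10, - 8 , - 3/10,1.68, 2, 4 , 8,8 ] 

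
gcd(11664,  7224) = 24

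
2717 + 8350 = 11067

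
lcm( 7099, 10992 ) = 340752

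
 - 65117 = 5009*( - 13)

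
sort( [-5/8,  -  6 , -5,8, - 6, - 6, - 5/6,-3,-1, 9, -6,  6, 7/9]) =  [ - 6, - 6, -6, -6, - 5,  -  3, -1, -5/6, - 5/8, 7/9,6, 8,  9 ] 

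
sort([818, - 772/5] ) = [ - 772/5,818 ]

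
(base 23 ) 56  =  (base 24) 51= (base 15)81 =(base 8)171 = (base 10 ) 121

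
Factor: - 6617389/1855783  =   - 41^(-1 )*67^1*283^1*349^1*45263^( - 1) 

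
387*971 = 375777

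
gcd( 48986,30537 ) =1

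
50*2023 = 101150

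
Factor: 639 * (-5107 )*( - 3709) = 12103850457 = 3^2*71^1*3709^1 * 5107^1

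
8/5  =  8/5 = 1.60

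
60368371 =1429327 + 58939044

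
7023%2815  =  1393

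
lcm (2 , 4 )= 4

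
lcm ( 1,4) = 4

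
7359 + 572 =7931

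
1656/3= 552 =552.00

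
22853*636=14534508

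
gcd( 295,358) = 1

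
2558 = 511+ 2047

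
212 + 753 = 965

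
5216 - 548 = 4668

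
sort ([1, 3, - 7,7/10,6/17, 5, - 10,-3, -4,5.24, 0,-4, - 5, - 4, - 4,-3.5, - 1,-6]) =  [ - 10, - 7, - 6,-5,-4,  -  4,- 4,-4, -3.5, - 3, - 1, 0,6/17 , 7/10,1,3, 5,5.24]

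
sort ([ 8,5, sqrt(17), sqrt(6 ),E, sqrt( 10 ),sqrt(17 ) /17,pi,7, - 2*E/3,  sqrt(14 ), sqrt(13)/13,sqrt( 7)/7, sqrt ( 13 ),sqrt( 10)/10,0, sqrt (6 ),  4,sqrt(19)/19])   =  [ - 2*E/3,0 , sqrt( 19 )/19,sqrt(17 )/17,sqrt( 13 ) /13,  sqrt( 10 ) /10, sqrt(7 ) /7,sqrt( 6),sqrt(6), E,pi,sqrt(10),sqrt( 13),sqrt( 14),4,sqrt(17), 5, 7,8]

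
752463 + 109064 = 861527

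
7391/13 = 7391/13 = 568.54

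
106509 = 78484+28025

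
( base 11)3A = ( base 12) 37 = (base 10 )43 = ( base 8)53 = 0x2b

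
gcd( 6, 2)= 2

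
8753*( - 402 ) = - 3518706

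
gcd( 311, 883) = 1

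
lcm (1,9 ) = 9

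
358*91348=32702584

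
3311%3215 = 96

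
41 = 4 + 37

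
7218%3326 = 566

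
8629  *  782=6747878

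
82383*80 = 6590640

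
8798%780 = 218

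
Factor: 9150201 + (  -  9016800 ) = 133401  =  3^1*53^1*839^1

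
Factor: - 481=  - 13^1 *37^1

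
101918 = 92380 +9538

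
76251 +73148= 149399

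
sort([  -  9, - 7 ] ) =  [ - 9, - 7 ]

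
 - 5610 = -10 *561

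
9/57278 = 9/57278 = 0.00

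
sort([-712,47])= [ - 712,47]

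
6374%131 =86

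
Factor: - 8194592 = -2^5*7^1*36583^1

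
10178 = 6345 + 3833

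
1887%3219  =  1887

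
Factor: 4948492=2^2* 173^1*7151^1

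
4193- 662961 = - 658768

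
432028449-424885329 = 7143120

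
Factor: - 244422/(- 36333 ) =2^1 *11^( - 1)* 37^1 = 74/11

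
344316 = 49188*7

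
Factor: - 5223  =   - 3^1*1741^1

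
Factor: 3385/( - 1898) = -2^( - 1 )*5^1*13^( - 1 )* 73^ ( - 1)*677^1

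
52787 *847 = 44710589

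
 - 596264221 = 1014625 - 597278846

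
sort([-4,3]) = [-4, 3] 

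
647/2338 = 647/2338=0.28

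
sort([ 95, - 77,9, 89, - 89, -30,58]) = [ -89,- 77,- 30,  9, 58 , 89 , 95]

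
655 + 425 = 1080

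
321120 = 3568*90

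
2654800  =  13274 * 200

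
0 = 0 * 9625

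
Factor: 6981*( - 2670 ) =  - 18639270 = -  2^1*3^2*5^1*13^1*89^1*179^1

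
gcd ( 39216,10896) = 48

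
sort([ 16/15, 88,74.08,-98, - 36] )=[-98,  -  36, 16/15,  74.08, 88]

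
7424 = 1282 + 6142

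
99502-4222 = 95280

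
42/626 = 21/313 = 0.07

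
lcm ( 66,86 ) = 2838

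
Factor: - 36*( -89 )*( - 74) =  - 2^3*3^2 *37^1*89^1 =- 237096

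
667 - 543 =124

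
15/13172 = 15/13172 = 0.00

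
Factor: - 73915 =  - 5^1*14783^1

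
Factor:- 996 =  - 2^2 * 3^1*83^1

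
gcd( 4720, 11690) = 10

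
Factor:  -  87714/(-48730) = 3^2*5^( - 1)  =  9/5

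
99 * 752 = 74448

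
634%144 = 58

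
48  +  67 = 115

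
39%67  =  39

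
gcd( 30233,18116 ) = 7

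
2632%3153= 2632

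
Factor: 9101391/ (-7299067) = -3^1 * 13^1 *59^(-1 )*109^1*193^( - 1 )*641^( -1) * 2141^1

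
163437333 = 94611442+68825891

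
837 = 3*279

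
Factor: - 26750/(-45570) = 2675/4557 =3^( - 1 )*5^2*7^(-2 )*31^( - 1 )*107^1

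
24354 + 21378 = 45732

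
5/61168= 5/61168= 0.00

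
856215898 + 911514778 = 1767730676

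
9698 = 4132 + 5566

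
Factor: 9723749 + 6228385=2^1*3^1*11^1*19^1*12721^1 = 15952134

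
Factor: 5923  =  5923^1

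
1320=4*330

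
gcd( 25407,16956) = 27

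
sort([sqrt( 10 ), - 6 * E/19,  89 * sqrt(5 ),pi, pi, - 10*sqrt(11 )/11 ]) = [ - 10 * sqrt ( 11)/11, - 6 * E/19, pi, pi,  sqrt(10), 89*sqrt( 5)]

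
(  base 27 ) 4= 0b100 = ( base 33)4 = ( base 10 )4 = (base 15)4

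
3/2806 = 3/2806  =  0.00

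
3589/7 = 512 + 5/7 = 512.71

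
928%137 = 106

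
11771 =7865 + 3906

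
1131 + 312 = 1443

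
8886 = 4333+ 4553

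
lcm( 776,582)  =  2328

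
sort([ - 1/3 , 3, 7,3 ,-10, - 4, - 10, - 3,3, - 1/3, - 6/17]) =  [ - 10 , - 10, - 4, - 3, - 6/17, - 1/3,-1/3,3,3, 3, 7 ]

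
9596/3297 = 9596/3297 =2.91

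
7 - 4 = 3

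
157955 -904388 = -746433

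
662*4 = 2648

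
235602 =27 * 8726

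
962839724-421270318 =541569406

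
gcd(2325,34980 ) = 15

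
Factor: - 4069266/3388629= - 1356422/1129543 = - 2^1*421^( - 1) *2683^( - 1)*678211^1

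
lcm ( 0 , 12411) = 0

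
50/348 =25/174= 0.14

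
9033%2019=957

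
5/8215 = 1/1643= 0.00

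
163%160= 3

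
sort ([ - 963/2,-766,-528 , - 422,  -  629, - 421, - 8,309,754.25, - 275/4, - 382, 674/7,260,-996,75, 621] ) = [ - 996,  -  766, - 629,-528,-963/2, - 422, - 421, - 382, - 275/4, - 8,75,674/7,260, 309, 621,754.25] 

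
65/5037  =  65/5037= 0.01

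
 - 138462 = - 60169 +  - 78293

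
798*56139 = 44798922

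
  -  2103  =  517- 2620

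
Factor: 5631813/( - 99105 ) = - 3^1*5^( - 1)*11^1*163^1*349^1*6607^(- 1 ) = - 1877271/33035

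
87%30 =27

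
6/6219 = 2/2073 = 0.00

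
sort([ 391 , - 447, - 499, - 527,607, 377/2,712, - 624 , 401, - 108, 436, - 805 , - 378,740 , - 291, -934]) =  [ - 934, - 805 , - 624, - 527,  -  499, - 447, - 378, - 291, - 108,377/2,391,401,436, 607,712,740 ] 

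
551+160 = 711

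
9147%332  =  183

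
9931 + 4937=14868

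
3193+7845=11038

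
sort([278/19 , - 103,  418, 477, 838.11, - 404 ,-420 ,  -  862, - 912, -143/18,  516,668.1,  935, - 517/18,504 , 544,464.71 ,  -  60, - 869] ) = [ - 912,- 869,  -  862, - 420,  -  404 , - 103 , - 60, - 517/18, - 143/18,278/19, 418,464.71,  477,  504,  516, 544,668.1, 838.11, 935 ]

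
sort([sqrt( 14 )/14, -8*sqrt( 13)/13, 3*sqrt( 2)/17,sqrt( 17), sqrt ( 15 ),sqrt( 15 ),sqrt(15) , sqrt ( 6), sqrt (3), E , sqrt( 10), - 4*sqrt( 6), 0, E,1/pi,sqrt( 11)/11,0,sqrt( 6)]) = [ - 4*sqrt(6),-8*sqrt( 13 )/13,0 , 0, 3*sqrt(2)/17, sqrt( 14)/14, sqrt( 11)/11,1/pi,sqrt( 3), sqrt( 6 ),sqrt (6), E, E,sqrt(10)  ,  sqrt( 15 ) , sqrt(15), sqrt( 15), sqrt(17) ] 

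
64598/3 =64598/3 = 21532.67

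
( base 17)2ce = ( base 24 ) 194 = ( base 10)796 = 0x31C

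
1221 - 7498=  -  6277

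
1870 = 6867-4997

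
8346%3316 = 1714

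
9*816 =7344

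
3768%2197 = 1571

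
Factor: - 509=  -  509^1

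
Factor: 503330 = 2^1*5^1*50333^1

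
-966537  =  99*( - 9763)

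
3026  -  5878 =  - 2852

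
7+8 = 15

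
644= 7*92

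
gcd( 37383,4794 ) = 51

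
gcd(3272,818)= 818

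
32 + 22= 54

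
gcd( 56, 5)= 1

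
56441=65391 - 8950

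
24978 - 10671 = 14307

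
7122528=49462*144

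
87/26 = 87/26 = 3.35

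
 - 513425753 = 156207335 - 669633088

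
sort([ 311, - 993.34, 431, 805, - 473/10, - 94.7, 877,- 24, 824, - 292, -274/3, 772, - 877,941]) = [  -  993.34, - 877, - 292, - 94.7, - 274/3,-473/10,  -  24, 311,431,772, 805 , 824,877 , 941]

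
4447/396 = 4447/396 = 11.23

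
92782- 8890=83892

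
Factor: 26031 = 3^1*8677^1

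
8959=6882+2077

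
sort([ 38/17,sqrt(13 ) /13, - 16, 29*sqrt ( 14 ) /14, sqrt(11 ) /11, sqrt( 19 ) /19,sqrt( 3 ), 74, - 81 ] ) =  [ - 81, - 16,sqrt( 19)/19,sqrt( 13 )/13,sqrt(11)/11,  sqrt(3 ),  38/17,29*sqrt( 14 ) /14, 74 ] 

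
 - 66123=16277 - 82400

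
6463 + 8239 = 14702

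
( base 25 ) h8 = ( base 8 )661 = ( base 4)12301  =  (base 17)188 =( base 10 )433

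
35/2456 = 35/2456 = 0.01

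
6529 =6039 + 490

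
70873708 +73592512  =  144466220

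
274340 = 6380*43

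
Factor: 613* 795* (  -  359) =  - 174953265 = - 3^1*5^1*53^1 * 359^1*613^1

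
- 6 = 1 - 7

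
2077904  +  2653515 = 4731419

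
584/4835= 584/4835 = 0.12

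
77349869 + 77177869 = 154527738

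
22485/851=22485/851=26.42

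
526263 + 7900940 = 8427203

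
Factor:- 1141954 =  - 2^1*11^1*51907^1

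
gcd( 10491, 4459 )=13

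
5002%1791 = 1420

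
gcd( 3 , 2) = 1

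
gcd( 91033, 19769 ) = 1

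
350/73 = 4+58/73 = 4.79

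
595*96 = 57120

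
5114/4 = 2557/2=1278.50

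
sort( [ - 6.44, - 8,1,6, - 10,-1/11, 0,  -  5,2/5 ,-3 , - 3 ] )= [ - 10, -8, - 6.44, - 5, - 3, - 3, - 1/11 , 0,  2/5,1,6]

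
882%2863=882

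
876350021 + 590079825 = 1466429846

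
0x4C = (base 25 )31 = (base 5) 301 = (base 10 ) 76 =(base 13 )5b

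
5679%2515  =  649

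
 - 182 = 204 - 386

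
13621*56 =762776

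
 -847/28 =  - 121/4 = - 30.25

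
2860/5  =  572 = 572.00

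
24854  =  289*86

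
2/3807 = 2/3807= 0.00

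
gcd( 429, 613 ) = 1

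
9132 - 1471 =7661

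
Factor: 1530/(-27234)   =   - 5/89 = - 5^1*89^( - 1 )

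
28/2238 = 14/1119 = 0.01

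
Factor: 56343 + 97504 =153847 = 23^1*6689^1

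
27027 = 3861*7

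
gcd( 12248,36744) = 12248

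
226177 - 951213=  - 725036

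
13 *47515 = 617695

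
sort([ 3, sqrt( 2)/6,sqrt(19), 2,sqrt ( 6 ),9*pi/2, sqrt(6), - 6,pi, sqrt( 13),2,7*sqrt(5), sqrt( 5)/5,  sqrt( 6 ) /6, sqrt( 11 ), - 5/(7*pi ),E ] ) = [ - 6, - 5/( 7*pi),sqrt( 2 )/6,sqrt( 6)/6,sqrt ( 5)/5,  2, 2,sqrt( 6),sqrt(6),E, 3, pi,sqrt( 11),sqrt(13),sqrt ( 19) , 9*pi/2,7*sqrt(5)]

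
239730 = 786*305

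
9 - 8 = 1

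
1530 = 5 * 306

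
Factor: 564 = 2^2*3^1*47^1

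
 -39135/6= -13045/2 = - 6522.50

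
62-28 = 34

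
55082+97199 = 152281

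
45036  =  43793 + 1243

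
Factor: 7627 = 29^1*263^1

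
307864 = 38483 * 8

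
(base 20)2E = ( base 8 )66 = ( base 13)42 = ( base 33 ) 1l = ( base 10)54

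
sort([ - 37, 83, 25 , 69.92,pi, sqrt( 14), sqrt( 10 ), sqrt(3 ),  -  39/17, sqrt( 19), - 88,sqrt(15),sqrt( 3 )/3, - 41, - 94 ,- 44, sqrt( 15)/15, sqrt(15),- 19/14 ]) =[  -  94, - 88, - 44, - 41, - 37, - 39/17,-19/14 , sqrt( 15 ) /15, sqrt(3)/3,sqrt(3), pi,sqrt( 10 ), sqrt( 14 ),sqrt(15 ), sqrt ( 15),sqrt (19) , 25, 69.92, 83 ]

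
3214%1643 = 1571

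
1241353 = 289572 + 951781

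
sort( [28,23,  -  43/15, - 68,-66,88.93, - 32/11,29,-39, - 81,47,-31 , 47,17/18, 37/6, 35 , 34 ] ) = [-81,-68 ,-66, - 39, - 31, -32/11,  -  43/15,17/18, 37/6,23,28,29, 34,35, 47, 47, 88.93]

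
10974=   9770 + 1204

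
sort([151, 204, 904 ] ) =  [ 151, 204, 904 ]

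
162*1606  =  260172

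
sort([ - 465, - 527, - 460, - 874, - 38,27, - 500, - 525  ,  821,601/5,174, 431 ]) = [ - 874,-527,- 525, - 500, - 465, - 460, - 38, 27, 601/5,174,431,821 ] 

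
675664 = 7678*88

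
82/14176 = 41/7088 = 0.01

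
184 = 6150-5966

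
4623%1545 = 1533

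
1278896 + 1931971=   3210867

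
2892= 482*6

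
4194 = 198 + 3996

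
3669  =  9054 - 5385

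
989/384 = 989/384 = 2.58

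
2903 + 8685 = 11588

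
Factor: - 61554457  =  - 43^1*547^1 * 2617^1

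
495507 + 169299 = 664806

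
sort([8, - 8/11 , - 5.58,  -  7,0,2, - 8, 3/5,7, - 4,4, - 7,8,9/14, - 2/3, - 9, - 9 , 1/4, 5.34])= [ - 9,  -  9, - 8, - 7, - 7,-5.58, - 4, - 8/11,-2/3, 0, 1/4,3/5,9/14,  2,4 , 5.34,7, 8,8 ] 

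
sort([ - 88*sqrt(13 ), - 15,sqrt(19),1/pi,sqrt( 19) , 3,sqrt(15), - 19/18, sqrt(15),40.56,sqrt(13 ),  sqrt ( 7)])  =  [-88*sqrt(13), - 15, - 19/18,1/pi,  sqrt(7),3, sqrt( 13),sqrt ( 15),sqrt(15 ),sqrt(19 ),  sqrt(19 ), 40.56]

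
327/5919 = 109/1973 = 0.06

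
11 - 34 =-23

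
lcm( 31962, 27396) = 191772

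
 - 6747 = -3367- 3380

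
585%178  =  51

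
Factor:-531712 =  - 2^8*31^1 * 67^1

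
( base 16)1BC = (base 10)444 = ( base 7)1203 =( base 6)2020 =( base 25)HJ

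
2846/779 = 2846/779 =3.65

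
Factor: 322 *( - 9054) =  - 2915388 = -2^2 * 3^2 * 7^1*23^1*503^1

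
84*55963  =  4700892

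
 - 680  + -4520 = -5200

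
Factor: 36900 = 2^2 * 3^2 * 5^2*41^1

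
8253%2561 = 570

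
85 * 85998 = 7309830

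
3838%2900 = 938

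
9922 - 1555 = 8367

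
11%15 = 11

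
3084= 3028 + 56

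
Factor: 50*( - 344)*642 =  - 2^5*3^1* 5^2* 43^1*107^1 = - 11042400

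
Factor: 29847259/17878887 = 3^( - 4)*13^1*16979^( - 1)*176611^1  =  2295943/1375299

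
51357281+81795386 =133152667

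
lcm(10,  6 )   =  30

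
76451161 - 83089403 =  - 6638242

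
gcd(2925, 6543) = 9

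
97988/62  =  48994/31=1580.45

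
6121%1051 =866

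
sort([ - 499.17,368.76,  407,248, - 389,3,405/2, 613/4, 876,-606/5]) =[ - 499.17,-389, - 606/5, 3, 613/4,405/2, 248,368.76,  407, 876 ]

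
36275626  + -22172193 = 14103433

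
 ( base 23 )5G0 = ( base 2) 101111000101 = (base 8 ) 5705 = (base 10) 3013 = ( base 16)bc5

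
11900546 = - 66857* ( - 178) 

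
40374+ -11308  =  29066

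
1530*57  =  87210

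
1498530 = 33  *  45410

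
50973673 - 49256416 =1717257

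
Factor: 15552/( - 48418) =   -  7776/24209  =  -2^5*3^5*43^(-1)* 563^( - 1)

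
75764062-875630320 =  - 799866258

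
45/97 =45/97 =0.46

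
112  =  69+43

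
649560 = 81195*8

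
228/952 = 57/238 =0.24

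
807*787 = 635109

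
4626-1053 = 3573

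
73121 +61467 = 134588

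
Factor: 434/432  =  2^( - 3)*3^( - 3)*7^1*31^1 = 217/216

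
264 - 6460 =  - 6196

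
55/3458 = 55/3458 = 0.02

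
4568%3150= 1418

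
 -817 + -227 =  - 1044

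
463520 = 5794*80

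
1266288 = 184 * 6882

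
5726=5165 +561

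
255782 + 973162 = 1228944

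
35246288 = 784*44957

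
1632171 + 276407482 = 278039653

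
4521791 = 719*6289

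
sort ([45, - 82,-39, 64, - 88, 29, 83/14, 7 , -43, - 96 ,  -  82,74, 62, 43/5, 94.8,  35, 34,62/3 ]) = [ - 96,  -  88, - 82,-82, - 43, - 39, 83/14,7 , 43/5, 62/3, 29,34, 35, 45, 62 , 64,74,94.8 ] 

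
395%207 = 188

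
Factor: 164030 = 2^1*5^1  *  47^1 * 349^1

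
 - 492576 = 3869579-4362155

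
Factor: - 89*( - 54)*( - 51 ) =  - 2^1*3^4*17^1 * 89^1 = -245106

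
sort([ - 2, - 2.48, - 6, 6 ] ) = [-6, - 2.48, - 2,6]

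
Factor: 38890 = 2^1*5^1*3889^1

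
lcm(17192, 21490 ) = 85960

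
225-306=-81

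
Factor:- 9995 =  - 5^1 * 1999^1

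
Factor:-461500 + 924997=3^1*43^1 * 3593^1 = 463497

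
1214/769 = 1 + 445/769 = 1.58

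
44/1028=11/257  =  0.04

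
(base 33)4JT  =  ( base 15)1742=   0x1394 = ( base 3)20212122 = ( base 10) 5012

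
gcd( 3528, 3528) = 3528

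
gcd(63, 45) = 9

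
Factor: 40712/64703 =2^3*7^1 * 89^ ( - 1 ) = 56/89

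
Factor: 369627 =3^1*123209^1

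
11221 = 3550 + 7671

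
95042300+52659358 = 147701658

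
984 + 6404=7388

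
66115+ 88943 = 155058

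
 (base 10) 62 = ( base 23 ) 2g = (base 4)332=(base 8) 76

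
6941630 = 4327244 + 2614386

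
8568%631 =365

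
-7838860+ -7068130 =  - 14906990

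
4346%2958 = 1388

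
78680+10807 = 89487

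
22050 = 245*90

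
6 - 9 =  - 3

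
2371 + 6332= 8703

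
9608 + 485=10093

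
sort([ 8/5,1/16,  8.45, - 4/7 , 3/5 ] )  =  [- 4/7, 1/16,3/5,8/5,  8.45]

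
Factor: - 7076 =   -  2^2*29^1*61^1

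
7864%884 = 792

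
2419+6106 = 8525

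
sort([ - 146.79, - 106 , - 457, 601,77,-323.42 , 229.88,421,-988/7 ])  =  [ - 457, - 323.42,-146.79,-988/7, - 106,77, 229.88, 421,601]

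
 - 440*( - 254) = 111760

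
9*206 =1854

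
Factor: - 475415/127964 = -2^ (-2 )*5^1*31991^( - 1 )*95083^1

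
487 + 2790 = 3277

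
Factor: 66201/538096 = 2^(  -  4 )*3^1*13^ ( - 2)*199^( - 1)*22067^1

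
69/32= 2+5/32= 2.16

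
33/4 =8 + 1/4 = 8.25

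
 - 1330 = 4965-6295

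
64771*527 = 34134317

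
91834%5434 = 4890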